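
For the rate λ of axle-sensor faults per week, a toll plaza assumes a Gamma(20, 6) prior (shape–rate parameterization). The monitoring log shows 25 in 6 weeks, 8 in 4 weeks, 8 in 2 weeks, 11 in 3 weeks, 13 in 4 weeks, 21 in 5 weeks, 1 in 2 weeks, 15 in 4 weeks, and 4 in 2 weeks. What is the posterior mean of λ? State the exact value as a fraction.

Total count: 25 + 8 + 8 + 11 + 13 + 21 + 1 + 15 + 4 = 106.
Total exposure: 6 + 4 + 2 + 3 + 4 + 5 + 2 + 4 + 2 = 32 weeks.
Conjugate update: add total count to the shape and total exposure to the rate, giving Gamma(126, 38).
Posterior mean = α'/β' = 126/38 = 63/19.

63/19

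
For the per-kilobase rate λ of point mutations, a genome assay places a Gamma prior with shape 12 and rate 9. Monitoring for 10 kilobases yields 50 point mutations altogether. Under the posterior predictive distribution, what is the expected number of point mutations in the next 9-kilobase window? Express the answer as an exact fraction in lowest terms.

558/19

Total count 50 over total exposure 10 kilobases.
Conjugate update: add total count to the shape and total exposure to the rate, giving Gamma(62, 19).
Predictive mean over a 9-kilobase window = T·E[λ|data] = 9·62/19 = 558/19.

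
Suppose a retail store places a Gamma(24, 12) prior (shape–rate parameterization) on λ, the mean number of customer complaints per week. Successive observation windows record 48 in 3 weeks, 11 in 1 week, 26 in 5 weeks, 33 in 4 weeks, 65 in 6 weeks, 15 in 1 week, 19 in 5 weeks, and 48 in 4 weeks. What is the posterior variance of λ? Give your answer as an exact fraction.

289/1681

Total count: 48 + 11 + 26 + 33 + 65 + 15 + 19 + 48 = 265.
Total exposure: 3 + 1 + 5 + 4 + 6 + 1 + 5 + 4 = 29 weeks.
Gamma(α, β) with Poisson data over total exposure Σt gives posterior Gamma(α+Σx, β+Σt) = Gamma(289, 41).
Posterior variance = α'/β'² = 289/1681.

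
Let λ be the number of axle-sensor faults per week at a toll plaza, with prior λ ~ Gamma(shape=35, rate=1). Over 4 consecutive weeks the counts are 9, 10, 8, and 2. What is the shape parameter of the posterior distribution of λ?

64

Total count: 9 + 10 + 8 + 2 = 29.
Total exposure: 4 weeks.
The Gamma prior is conjugate for the Poisson rate, so λ | data ~ Gamma(35+29, 1+4) = Gamma(64, 5).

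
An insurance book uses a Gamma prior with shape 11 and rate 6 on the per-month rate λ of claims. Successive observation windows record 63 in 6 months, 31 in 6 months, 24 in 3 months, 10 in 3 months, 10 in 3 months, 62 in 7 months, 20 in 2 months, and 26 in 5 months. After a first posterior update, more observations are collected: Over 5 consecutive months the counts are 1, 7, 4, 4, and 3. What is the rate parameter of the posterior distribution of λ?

Total count: 63 + 31 + 24 + 10 + 10 + 62 + 20 + 26 = 246.
Total exposure: 6 + 6 + 3 + 3 + 3 + 7 + 2 + 5 = 35 months.
After the first batch: Gamma(11 + 246, 6 + 35) = Gamma(257, 41).
Total count: 1 + 7 + 4 + 4 + 3 = 19.
Total exposure: 5 months.
After the second batch: Gamma(257 + 19, 41 + 5) = Gamma(276, 46).

46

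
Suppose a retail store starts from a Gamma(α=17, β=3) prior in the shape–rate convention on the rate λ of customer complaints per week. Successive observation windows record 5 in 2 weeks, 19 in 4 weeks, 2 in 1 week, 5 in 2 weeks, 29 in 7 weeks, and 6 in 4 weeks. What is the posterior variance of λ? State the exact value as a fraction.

Total count: 5 + 19 + 2 + 5 + 29 + 6 = 66.
Total exposure: 2 + 4 + 1 + 2 + 7 + 4 = 20 weeks.
Conjugate update: add total count to the shape and total exposure to the rate, giving Gamma(83, 23).
Posterior variance = α'/β'² = 83/529.

83/529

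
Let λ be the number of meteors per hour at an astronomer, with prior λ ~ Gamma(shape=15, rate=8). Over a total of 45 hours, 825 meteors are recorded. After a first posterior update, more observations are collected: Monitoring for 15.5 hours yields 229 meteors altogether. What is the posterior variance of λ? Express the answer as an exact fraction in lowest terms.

Total count 825 over total exposure 45 hours.
After the first batch: Gamma(15 + 825, 8 + 45) = Gamma(840, 53).
Total count 229 over total exposure 15.5 hours.
After the second batch: Gamma(840 + 229, 53 + 15.5) = Gamma(1069, 137/2).
Posterior variance = α'/β'² = 1069/(18769/4) = 4276/18769.

4276/18769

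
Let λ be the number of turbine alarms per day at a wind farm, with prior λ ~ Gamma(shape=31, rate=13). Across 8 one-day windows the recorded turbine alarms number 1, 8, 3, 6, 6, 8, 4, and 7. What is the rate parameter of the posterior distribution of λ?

Total count: 1 + 8 + 3 + 6 + 6 + 8 + 4 + 7 = 43.
Total exposure: 8 days.
By Gamma–Poisson conjugacy, the posterior is Gamma(α + Σx, β + Σt) = Gamma(31 + 43, 13 + 8) = Gamma(74, 21).

21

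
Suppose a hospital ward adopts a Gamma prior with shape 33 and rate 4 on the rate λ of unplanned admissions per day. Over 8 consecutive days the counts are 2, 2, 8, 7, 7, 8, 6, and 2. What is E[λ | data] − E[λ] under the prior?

Total count: 2 + 2 + 8 + 7 + 7 + 8 + 6 + 2 = 42.
Total exposure: 8 days.
By Gamma–Poisson conjugacy, the posterior is Gamma(α + Σx, β + Σt) = Gamma(33 + 42, 4 + 8) = Gamma(75, 12).
Posterior mean = 75/12 = 25/4; prior mean = 33/4 = 33/4. Difference = 25/4 − 33/4 = -2.

-2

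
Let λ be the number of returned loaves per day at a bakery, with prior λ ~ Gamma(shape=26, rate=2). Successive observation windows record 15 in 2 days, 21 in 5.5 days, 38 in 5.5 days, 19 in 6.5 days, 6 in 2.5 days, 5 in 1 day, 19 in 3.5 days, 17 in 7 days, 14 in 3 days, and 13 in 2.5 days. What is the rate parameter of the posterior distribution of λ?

Total count: 15 + 21 + 38 + 19 + 6 + 5 + 19 + 17 + 14 + 13 = 167.
Total exposure: 2 + 5.5 + 5.5 + 6.5 + 2.5 + 1 + 3.5 + 7 + 3 + 2.5 = 39 days.
The Gamma prior is conjugate for the Poisson rate, so λ | data ~ Gamma(26+167, 2+39) = Gamma(193, 41).

41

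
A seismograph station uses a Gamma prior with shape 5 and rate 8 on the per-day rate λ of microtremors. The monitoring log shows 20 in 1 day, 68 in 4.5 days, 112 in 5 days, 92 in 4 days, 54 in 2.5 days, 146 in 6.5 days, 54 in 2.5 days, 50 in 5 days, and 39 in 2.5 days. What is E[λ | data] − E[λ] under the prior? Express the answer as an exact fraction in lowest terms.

Total count: 20 + 68 + 112 + 92 + 54 + 146 + 54 + 50 + 39 = 635.
Total exposure: 1 + 4.5 + 5 + 4 + 2.5 + 6.5 + 2.5 + 5 + 2.5 = 33.5 days.
Posterior: α' = 5 + 635 = 640, β' = 8 + 33.5 = 83/2.
Posterior mean = 640/(83/2) = 1280/83; prior mean = 5/8 = 5/8. Difference = 1280/83 − 5/8 = 9825/664.

9825/664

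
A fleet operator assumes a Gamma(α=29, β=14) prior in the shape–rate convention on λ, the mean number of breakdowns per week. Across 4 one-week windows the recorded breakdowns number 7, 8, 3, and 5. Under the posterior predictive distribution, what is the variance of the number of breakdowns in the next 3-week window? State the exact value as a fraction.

91/9

Total count: 7 + 8 + 3 + 5 = 23.
Total exposure: 4 weeks.
The Gamma prior is conjugate for the Poisson rate, so λ | data ~ Gamma(29+23, 14+4) = Gamma(52, 18).
The posterior predictive for a window of length T is Negative Binomial with variance T·α'·(β'+T)/β'² = 3·52·21/324 = 91/9.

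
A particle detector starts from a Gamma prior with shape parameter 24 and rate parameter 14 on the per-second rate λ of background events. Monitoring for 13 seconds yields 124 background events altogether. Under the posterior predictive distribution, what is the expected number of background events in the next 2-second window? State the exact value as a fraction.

Total count 124 over total exposure 13 seconds.
The Gamma prior is conjugate for the Poisson rate, so λ | data ~ Gamma(24+124, 14+13) = Gamma(148, 27).
Predictive mean over a 2-second window = T·E[λ|data] = 2·148/27 = 296/27.

296/27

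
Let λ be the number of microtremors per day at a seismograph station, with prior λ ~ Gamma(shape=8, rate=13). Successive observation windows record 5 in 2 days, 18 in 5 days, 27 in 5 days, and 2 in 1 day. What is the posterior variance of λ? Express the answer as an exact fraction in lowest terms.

Total count: 5 + 18 + 27 + 2 = 52.
Total exposure: 2 + 5 + 5 + 1 = 13 days.
Posterior: α' = 8 + 52 = 60, β' = 13 + 13 = 26.
Posterior variance = α'/β'² = 60/676 = 15/169.

15/169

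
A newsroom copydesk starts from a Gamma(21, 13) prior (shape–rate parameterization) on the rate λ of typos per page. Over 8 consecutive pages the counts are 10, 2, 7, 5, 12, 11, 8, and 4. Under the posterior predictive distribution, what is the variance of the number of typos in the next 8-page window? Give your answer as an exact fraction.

Total count: 10 + 2 + 7 + 5 + 12 + 11 + 8 + 4 = 59.
Total exposure: 8 pages.
Conjugate update: add total count to the shape and total exposure to the rate, giving Gamma(80, 21).
The posterior predictive for a window of length T is Negative Binomial with variance T·α'·(β'+T)/β'² = 8·80·29/441 = 18560/441.

18560/441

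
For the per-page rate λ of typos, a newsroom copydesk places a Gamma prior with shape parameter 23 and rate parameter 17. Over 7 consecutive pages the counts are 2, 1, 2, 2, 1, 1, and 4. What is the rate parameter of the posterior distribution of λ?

Total count: 2 + 1 + 2 + 2 + 1 + 1 + 4 = 13.
Total exposure: 7 pages.
By Gamma–Poisson conjugacy, the posterior is Gamma(α + Σx, β + Σt) = Gamma(23 + 13, 17 + 7) = Gamma(36, 24).

24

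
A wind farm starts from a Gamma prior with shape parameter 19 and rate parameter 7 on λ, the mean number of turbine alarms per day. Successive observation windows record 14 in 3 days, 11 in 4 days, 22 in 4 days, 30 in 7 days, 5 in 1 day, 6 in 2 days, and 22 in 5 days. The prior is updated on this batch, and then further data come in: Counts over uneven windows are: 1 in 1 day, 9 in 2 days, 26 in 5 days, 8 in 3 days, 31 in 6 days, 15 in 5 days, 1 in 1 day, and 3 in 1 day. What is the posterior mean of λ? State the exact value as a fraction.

Total count: 14 + 11 + 22 + 30 + 5 + 6 + 22 = 110.
Total exposure: 3 + 4 + 4 + 7 + 1 + 2 + 5 = 26 days.
After the first batch: Gamma(19 + 110, 7 + 26) = Gamma(129, 33).
Total count: 1 + 9 + 26 + 8 + 31 + 15 + 1 + 3 = 94.
Total exposure: 1 + 2 + 5 + 3 + 6 + 5 + 1 + 1 = 24 days.
After the second batch: Gamma(129 + 94, 33 + 24) = Gamma(223, 57).
Posterior mean = α'/β' = 223/57.

223/57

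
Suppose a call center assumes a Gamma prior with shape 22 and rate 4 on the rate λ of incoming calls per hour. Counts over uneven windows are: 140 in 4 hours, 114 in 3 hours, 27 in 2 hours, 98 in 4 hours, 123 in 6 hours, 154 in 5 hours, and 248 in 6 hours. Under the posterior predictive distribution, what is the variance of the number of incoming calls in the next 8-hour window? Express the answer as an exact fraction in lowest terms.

77784/289

Total count: 140 + 114 + 27 + 98 + 123 + 154 + 248 = 904.
Total exposure: 4 + 3 + 2 + 4 + 6 + 5 + 6 = 30 hours.
Posterior: α' = 22 + 904 = 926, β' = 4 + 30 = 34.
The posterior predictive for a window of length T is Negative Binomial with variance T·α'·(β'+T)/β'² = 8·926·42/1156 = 77784/289.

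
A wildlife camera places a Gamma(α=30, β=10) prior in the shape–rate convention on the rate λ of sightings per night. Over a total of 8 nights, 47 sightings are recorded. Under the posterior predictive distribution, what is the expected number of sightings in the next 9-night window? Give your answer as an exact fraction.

Total count 47 over total exposure 8 nights.
Gamma(α, β) with Poisson data over total exposure Σt gives posterior Gamma(α+Σx, β+Σt) = Gamma(77, 18).
Predictive mean over a 9-night window = T·E[λ|data] = 9·77/18 = 77/2.

77/2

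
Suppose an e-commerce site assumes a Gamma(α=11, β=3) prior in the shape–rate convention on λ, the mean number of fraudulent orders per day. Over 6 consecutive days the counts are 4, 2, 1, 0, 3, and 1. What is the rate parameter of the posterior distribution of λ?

9

Total count: 4 + 2 + 1 + 0 + 3 + 1 = 11.
Total exposure: 6 days.
Gamma(α, β) with Poisson data over total exposure Σt gives posterior Gamma(α+Σx, β+Σt) = Gamma(22, 9).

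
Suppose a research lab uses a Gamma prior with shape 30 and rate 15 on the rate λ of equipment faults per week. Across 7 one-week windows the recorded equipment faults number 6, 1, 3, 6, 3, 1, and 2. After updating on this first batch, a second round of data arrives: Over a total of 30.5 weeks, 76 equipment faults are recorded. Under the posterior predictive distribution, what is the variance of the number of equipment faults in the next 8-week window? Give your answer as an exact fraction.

Total count: 6 + 1 + 3 + 6 + 3 + 1 + 2 = 22.
Total exposure: 7 weeks.
After the first batch: Gamma(30 + 22, 15 + 7) = Gamma(52, 22).
Total count 76 over total exposure 30.5 weeks.
After the second batch: Gamma(52 + 76, 22 + 30.5) = Gamma(128, 105/2).
The posterior predictive for a window of length T is Negative Binomial with variance T·α'·(β'+T)/β'² = 8·128·(121/2)/(11025/4) = 247808/11025.

247808/11025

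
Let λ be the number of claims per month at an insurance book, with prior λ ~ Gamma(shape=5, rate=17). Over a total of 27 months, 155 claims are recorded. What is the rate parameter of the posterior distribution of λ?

44

Total count 155 over total exposure 27 months.
By Gamma–Poisson conjugacy, the posterior is Gamma(α + Σx, β + Σt) = Gamma(5 + 155, 17 + 27) = Gamma(160, 44).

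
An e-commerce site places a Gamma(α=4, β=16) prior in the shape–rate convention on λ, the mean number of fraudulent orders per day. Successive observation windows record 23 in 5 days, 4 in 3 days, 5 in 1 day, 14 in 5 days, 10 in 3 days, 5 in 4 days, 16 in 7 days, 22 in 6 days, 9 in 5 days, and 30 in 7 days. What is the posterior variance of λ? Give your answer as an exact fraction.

71/1922

Total count: 23 + 4 + 5 + 14 + 10 + 5 + 16 + 22 + 9 + 30 = 138.
Total exposure: 5 + 3 + 1 + 5 + 3 + 4 + 7 + 6 + 5 + 7 = 46 days.
Conjugate update: add total count to the shape and total exposure to the rate, giving Gamma(142, 62).
Posterior variance = α'/β'² = 142/3844 = 71/1922.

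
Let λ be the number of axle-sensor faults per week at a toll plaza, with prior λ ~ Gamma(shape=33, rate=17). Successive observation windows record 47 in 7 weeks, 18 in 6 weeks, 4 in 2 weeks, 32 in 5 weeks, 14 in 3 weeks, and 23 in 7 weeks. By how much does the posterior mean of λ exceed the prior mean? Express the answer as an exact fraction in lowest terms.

Total count: 47 + 18 + 4 + 32 + 14 + 23 = 138.
Total exposure: 7 + 6 + 2 + 5 + 3 + 7 = 30 weeks.
Gamma(α, β) with Poisson data over total exposure Σt gives posterior Gamma(α+Σx, β+Σt) = Gamma(171, 47).
Posterior mean = 171/47 = 171/47; prior mean = 33/17 = 33/17. Difference = 171/47 − 33/17 = 1356/799.

1356/799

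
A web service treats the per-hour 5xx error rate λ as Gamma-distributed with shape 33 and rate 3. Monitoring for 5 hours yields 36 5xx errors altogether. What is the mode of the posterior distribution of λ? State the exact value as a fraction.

Total count 36 over total exposure 5 hours.
Posterior: α' = 33 + 36 = 69, β' = 3 + 5 = 8.
Posterior mode = (α'−1)/β' = 68/8 = 17/2.

17/2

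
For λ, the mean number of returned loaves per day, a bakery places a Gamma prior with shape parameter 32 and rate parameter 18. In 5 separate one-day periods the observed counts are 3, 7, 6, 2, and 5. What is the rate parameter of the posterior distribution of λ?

23

Total count: 3 + 7 + 6 + 2 + 5 = 23.
Total exposure: 5 days.
The Gamma prior is conjugate for the Poisson rate, so λ | data ~ Gamma(32+23, 18+5) = Gamma(55, 23).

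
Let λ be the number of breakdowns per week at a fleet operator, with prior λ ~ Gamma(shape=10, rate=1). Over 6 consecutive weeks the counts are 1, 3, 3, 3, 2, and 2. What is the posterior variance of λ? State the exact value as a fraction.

Total count: 1 + 3 + 3 + 3 + 2 + 2 = 14.
Total exposure: 6 weeks.
Conjugate update: add total count to the shape and total exposure to the rate, giving Gamma(24, 7).
Posterior variance = α'/β'² = 24/49.

24/49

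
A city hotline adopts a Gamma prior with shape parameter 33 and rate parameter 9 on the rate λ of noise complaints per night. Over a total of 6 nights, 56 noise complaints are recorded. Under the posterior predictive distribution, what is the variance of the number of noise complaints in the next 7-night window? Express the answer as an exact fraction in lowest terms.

Total count 56 over total exposure 6 nights.
Posterior: α' = 33 + 56 = 89, β' = 9 + 6 = 15.
The posterior predictive for a window of length T is Negative Binomial with variance T·α'·(β'+T)/β'² = 7·89·22/225 = 13706/225.

13706/225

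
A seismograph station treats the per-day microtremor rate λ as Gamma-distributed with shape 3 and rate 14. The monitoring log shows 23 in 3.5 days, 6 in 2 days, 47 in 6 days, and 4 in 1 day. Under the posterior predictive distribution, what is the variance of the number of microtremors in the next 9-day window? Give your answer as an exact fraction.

Total count: 23 + 6 + 47 + 4 = 80.
Total exposure: 3.5 + 2 + 6 + 1 = 12.5 days.
By Gamma–Poisson conjugacy, the posterior is Gamma(α + Σx, β + Σt) = Gamma(3 + 80, 14 + 12.5) = Gamma(83, 53/2).
The posterior predictive for a window of length T is Negative Binomial with variance T·α'·(β'+T)/β'² = 9·83·(71/2)/(2809/4) = 106074/2809.

106074/2809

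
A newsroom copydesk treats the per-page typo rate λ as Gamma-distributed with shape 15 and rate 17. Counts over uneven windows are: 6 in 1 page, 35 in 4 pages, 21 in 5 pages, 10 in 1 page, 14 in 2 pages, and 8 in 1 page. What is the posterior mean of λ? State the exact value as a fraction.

109/31

Total count: 6 + 35 + 21 + 10 + 14 + 8 = 94.
Total exposure: 1 + 4 + 5 + 1 + 2 + 1 = 14 pages.
Conjugate update: add total count to the shape and total exposure to the rate, giving Gamma(109, 31).
Posterior mean = α'/β' = 109/31.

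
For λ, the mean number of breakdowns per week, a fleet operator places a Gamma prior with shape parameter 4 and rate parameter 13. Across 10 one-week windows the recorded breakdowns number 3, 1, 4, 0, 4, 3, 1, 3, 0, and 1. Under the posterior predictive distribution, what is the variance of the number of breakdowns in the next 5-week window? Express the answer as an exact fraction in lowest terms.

3360/529

Total count: 3 + 1 + 4 + 0 + 4 + 3 + 1 + 3 + 0 + 1 = 20.
Total exposure: 10 weeks.
Gamma(α, β) with Poisson data over total exposure Σt gives posterior Gamma(α+Σx, β+Σt) = Gamma(24, 23).
The posterior predictive for a window of length T is Negative Binomial with variance T·α'·(β'+T)/β'² = 5·24·28/529 = 3360/529.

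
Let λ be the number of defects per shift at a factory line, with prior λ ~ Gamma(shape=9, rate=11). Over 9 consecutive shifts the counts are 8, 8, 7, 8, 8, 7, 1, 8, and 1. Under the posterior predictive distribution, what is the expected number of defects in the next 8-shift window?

26

Total count: 8 + 8 + 7 + 8 + 8 + 7 + 1 + 8 + 1 = 56.
Total exposure: 9 shifts.
Conjugate update: add total count to the shape and total exposure to the rate, giving Gamma(65, 20).
Predictive mean over an 8-shift window = T·E[λ|data] = 8·65/20 = 26.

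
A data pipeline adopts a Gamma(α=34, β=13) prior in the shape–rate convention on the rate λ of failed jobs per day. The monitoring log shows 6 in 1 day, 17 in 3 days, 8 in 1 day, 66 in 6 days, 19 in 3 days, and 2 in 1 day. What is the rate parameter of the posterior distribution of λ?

Total count: 6 + 17 + 8 + 66 + 19 + 2 = 118.
Total exposure: 1 + 3 + 1 + 6 + 3 + 1 = 15 days.
The Gamma prior is conjugate for the Poisson rate, so λ | data ~ Gamma(34+118, 13+15) = Gamma(152, 28).

28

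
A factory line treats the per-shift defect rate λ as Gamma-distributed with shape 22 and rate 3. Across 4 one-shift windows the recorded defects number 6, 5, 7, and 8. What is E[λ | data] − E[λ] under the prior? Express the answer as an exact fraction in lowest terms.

Total count: 6 + 5 + 7 + 8 = 26.
Total exposure: 4 shifts.
Gamma(α, β) with Poisson data over total exposure Σt gives posterior Gamma(α+Σx, β+Σt) = Gamma(48, 7).
Posterior mean = 48/7 = 48/7; prior mean = 22/3 = 22/3. Difference = 48/7 − 22/3 = -10/21.

-10/21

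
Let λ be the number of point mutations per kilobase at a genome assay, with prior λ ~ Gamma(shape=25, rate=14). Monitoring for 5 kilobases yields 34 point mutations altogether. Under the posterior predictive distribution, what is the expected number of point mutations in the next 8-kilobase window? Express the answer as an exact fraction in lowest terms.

472/19

Total count 34 over total exposure 5 kilobases.
Posterior: α' = 25 + 34 = 59, β' = 14 + 5 = 19.
Predictive mean over an 8-kilobase window = T·E[λ|data] = 8·59/19 = 472/19.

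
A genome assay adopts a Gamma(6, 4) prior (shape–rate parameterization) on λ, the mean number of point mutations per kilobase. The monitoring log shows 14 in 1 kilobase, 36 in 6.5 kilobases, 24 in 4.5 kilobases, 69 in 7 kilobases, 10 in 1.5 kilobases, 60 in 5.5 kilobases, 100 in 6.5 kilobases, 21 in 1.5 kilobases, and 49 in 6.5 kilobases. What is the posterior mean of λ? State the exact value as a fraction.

Total count: 14 + 36 + 24 + 69 + 10 + 60 + 100 + 21 + 49 = 383.
Total exposure: 1 + 6.5 + 4.5 + 7 + 1.5 + 5.5 + 6.5 + 1.5 + 6.5 = 40.5 kilobases.
The Gamma prior is conjugate for the Poisson rate, so λ | data ~ Gamma(6+383, 4+40.5) = Gamma(389, 89/2).
Posterior mean = α'/β' = 389/(89/2) = 778/89.

778/89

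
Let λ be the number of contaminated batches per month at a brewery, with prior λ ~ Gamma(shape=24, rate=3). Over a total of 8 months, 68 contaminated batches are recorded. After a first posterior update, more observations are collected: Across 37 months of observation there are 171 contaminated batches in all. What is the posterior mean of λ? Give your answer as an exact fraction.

263/48

Total count 68 over total exposure 8 months.
After the first batch: Gamma(24 + 68, 3 + 8) = Gamma(92, 11).
Total count 171 over total exposure 37 months.
After the second batch: Gamma(92 + 171, 11 + 37) = Gamma(263, 48).
Posterior mean = α'/β' = 263/48.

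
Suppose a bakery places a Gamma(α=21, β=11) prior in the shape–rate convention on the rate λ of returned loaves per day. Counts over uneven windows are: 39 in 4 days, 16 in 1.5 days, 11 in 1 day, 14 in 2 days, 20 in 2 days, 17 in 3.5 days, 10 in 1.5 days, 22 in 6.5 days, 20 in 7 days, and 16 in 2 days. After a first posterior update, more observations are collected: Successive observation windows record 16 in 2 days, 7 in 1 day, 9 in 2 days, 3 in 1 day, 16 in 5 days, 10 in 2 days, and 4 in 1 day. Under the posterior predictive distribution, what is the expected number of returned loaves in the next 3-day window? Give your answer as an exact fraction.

Total count: 39 + 16 + 11 + 14 + 20 + 17 + 10 + 22 + 20 + 16 = 185.
Total exposure: 4 + 1.5 + 1 + 2 + 2 + 3.5 + 1.5 + 6.5 + 7 + 2 = 31 days.
After the first batch: Gamma(21 + 185, 11 + 31) = Gamma(206, 42).
Total count: 16 + 7 + 9 + 3 + 16 + 10 + 4 = 65.
Total exposure: 2 + 1 + 2 + 1 + 5 + 2 + 1 = 14 days.
After the second batch: Gamma(206 + 65, 42 + 14) = Gamma(271, 56).
Predictive mean over a 3-day window = T·E[λ|data] = 3·271/56 = 813/56.

813/56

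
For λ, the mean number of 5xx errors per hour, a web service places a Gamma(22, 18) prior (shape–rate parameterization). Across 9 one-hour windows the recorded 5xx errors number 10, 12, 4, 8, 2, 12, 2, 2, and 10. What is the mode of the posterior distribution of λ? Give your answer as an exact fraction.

83/27

Total count: 10 + 12 + 4 + 8 + 2 + 12 + 2 + 2 + 10 = 62.
Total exposure: 9 hours.
Gamma(α, β) with Poisson data over total exposure Σt gives posterior Gamma(α+Σx, β+Σt) = Gamma(84, 27).
Posterior mode = (α'−1)/β' = 83/27.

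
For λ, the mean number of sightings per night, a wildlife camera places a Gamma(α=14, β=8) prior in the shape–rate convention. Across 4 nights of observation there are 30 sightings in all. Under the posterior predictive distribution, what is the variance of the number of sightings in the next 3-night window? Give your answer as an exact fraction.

Total count 30 over total exposure 4 nights.
Gamma(α, β) with Poisson data over total exposure Σt gives posterior Gamma(α+Σx, β+Σt) = Gamma(44, 12).
The posterior predictive for a window of length T is Negative Binomial with variance T·α'·(β'+T)/β'² = 3·44·15/144 = 55/4.

55/4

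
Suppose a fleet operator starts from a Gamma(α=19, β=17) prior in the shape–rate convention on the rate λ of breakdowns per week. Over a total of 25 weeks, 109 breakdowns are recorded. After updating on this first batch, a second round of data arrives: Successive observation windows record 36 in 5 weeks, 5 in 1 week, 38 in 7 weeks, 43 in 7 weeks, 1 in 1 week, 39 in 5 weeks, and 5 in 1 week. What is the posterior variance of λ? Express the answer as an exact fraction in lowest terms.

Total count 109 over total exposure 25 weeks.
After the first batch: Gamma(19 + 109, 17 + 25) = Gamma(128, 42).
Total count: 36 + 5 + 38 + 43 + 1 + 39 + 5 = 167.
Total exposure: 5 + 1 + 7 + 7 + 1 + 5 + 1 = 27 weeks.
After the second batch: Gamma(128 + 167, 42 + 27) = Gamma(295, 69).
Posterior variance = α'/β'² = 295/4761.

295/4761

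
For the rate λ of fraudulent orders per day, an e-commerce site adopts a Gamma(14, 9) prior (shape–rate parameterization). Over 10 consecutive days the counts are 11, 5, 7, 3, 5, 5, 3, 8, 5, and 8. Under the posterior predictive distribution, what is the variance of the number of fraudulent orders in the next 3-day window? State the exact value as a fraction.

4884/361

Total count: 11 + 5 + 7 + 3 + 5 + 5 + 3 + 8 + 5 + 8 = 60.
Total exposure: 10 days.
By Gamma–Poisson conjugacy, the posterior is Gamma(α + Σx, β + Σt) = Gamma(14 + 60, 9 + 10) = Gamma(74, 19).
The posterior predictive for a window of length T is Negative Binomial with variance T·α'·(β'+T)/β'² = 3·74·22/361 = 4884/361.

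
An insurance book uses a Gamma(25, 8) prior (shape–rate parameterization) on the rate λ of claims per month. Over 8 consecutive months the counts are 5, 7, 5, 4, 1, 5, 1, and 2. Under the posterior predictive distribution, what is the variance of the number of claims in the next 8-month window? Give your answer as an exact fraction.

Total count: 5 + 7 + 5 + 4 + 1 + 5 + 1 + 2 = 30.
Total exposure: 8 months.
Conjugate update: add total count to the shape and total exposure to the rate, giving Gamma(55, 16).
The posterior predictive for a window of length T is Negative Binomial with variance T·α'·(β'+T)/β'² = 8·55·24/256 = 165/4.

165/4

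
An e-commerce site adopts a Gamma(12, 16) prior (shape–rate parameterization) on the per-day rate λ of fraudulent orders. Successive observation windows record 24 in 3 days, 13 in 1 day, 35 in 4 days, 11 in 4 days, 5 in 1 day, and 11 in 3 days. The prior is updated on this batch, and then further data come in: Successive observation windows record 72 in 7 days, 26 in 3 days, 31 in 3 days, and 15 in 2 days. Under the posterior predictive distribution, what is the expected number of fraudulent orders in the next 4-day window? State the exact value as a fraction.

1020/47

Total count: 24 + 13 + 35 + 11 + 5 + 11 = 99.
Total exposure: 3 + 1 + 4 + 4 + 1 + 3 = 16 days.
After the first batch: Gamma(12 + 99, 16 + 16) = Gamma(111, 32).
Total count: 72 + 26 + 31 + 15 = 144.
Total exposure: 7 + 3 + 3 + 2 = 15 days.
After the second batch: Gamma(111 + 144, 32 + 15) = Gamma(255, 47).
Predictive mean over a 4-day window = T·E[λ|data] = 4·255/47 = 1020/47.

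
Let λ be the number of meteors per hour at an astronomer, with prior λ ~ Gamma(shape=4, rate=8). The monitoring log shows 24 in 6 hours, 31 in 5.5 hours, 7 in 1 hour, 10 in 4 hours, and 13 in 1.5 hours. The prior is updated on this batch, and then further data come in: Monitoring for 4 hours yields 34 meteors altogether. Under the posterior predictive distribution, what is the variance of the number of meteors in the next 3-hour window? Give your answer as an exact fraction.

Total count: 24 + 31 + 7 + 10 + 13 = 85.
Total exposure: 6 + 5.5 + 1 + 4 + 1.5 = 18 hours.
After the first batch: Gamma(4 + 85, 8 + 18) = Gamma(89, 26).
Total count 34 over total exposure 4 hours.
After the second batch: Gamma(89 + 34, 26 + 4) = Gamma(123, 30).
The posterior predictive for a window of length T is Negative Binomial with variance T·α'·(β'+T)/β'² = 3·123·33/900 = 1353/100.

1353/100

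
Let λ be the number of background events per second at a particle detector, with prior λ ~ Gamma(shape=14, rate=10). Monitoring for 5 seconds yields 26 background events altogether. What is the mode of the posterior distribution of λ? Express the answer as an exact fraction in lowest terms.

Total count 26 over total exposure 5 seconds.
The Gamma prior is conjugate for the Poisson rate, so λ | data ~ Gamma(14+26, 10+5) = Gamma(40, 15).
Posterior mode = (α'−1)/β' = 39/15 = 13/5.

13/5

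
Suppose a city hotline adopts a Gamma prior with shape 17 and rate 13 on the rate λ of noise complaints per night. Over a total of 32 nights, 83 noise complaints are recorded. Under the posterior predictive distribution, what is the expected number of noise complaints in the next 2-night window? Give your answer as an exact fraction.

40/9

Total count 83 over total exposure 32 nights.
By Gamma–Poisson conjugacy, the posterior is Gamma(α + Σx, β + Σt) = Gamma(17 + 83, 13 + 32) = Gamma(100, 45).
Predictive mean over a 2-night window = T·E[λ|data] = 2·100/45 = 40/9.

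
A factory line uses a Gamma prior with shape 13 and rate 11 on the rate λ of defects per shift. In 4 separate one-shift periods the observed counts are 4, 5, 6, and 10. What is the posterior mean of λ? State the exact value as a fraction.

Total count: 4 + 5 + 6 + 10 = 25.
Total exposure: 4 shifts.
Conjugate update: add total count to the shape and total exposure to the rate, giving Gamma(38, 15).
Posterior mean = α'/β' = 38/15.

38/15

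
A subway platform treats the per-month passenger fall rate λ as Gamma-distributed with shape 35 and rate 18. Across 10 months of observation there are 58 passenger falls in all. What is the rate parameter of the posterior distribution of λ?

28

Total count 58 over total exposure 10 months.
Conjugate update: add total count to the shape and total exposure to the rate, giving Gamma(93, 28).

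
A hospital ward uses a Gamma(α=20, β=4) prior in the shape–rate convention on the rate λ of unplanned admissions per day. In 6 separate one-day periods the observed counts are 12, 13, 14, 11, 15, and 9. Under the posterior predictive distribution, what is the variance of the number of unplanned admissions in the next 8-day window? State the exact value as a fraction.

Total count: 12 + 13 + 14 + 11 + 15 + 9 = 74.
Total exposure: 6 days.
The Gamma prior is conjugate for the Poisson rate, so λ | data ~ Gamma(20+74, 4+6) = Gamma(94, 10).
The posterior predictive for a window of length T is Negative Binomial with variance T·α'·(β'+T)/β'² = 8·94·18/100 = 3384/25.

3384/25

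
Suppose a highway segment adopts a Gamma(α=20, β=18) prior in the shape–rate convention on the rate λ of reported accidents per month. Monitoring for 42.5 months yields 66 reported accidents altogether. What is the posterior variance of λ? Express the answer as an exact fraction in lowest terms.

Total count 66 over total exposure 42.5 months.
By Gamma–Poisson conjugacy, the posterior is Gamma(α + Σx, β + Σt) = Gamma(20 + 66, 18 + 42.5) = Gamma(86, 121/2).
Posterior variance = α'/β'² = 86/(14641/4) = 344/14641.

344/14641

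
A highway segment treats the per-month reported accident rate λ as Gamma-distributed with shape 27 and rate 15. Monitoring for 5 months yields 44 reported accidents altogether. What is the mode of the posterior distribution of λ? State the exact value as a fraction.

7/2

Total count 44 over total exposure 5 months.
Conjugate update: add total count to the shape and total exposure to the rate, giving Gamma(71, 20).
Posterior mode = (α'−1)/β' = 70/20 = 7/2.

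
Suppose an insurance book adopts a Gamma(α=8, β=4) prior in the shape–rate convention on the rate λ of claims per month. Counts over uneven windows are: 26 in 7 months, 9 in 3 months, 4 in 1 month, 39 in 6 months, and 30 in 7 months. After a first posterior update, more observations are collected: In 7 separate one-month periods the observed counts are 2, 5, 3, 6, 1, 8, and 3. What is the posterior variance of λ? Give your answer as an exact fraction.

144/1225

Total count: 26 + 9 + 4 + 39 + 30 = 108.
Total exposure: 7 + 3 + 1 + 6 + 7 = 24 months.
After the first batch: Gamma(8 + 108, 4 + 24) = Gamma(116, 28).
Total count: 2 + 5 + 3 + 6 + 1 + 8 + 3 = 28.
Total exposure: 7 months.
After the second batch: Gamma(116 + 28, 28 + 7) = Gamma(144, 35).
Posterior variance = α'/β'² = 144/1225.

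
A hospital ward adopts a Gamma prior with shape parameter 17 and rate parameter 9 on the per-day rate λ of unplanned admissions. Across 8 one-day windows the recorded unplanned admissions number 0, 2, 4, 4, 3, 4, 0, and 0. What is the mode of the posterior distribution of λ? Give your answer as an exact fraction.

33/17

Total count: 0 + 2 + 4 + 4 + 3 + 4 + 0 + 0 = 17.
Total exposure: 8 days.
Conjugate update: add total count to the shape and total exposure to the rate, giving Gamma(34, 17).
Posterior mode = (α'−1)/β' = 33/17.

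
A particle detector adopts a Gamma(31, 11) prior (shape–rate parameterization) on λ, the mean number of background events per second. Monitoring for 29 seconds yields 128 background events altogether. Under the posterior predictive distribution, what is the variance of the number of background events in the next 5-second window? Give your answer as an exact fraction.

1431/64

Total count 128 over total exposure 29 seconds.
Conjugate update: add total count to the shape and total exposure to the rate, giving Gamma(159, 40).
The posterior predictive for a window of length T is Negative Binomial with variance T·α'·(β'+T)/β'² = 5·159·45/1600 = 1431/64.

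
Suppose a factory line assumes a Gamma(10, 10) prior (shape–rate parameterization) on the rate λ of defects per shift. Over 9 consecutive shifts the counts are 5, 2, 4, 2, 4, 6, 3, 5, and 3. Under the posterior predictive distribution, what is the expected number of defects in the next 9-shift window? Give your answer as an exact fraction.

396/19

Total count: 5 + 2 + 4 + 2 + 4 + 6 + 3 + 5 + 3 = 34.
Total exposure: 9 shifts.
Posterior: α' = 10 + 34 = 44, β' = 10 + 9 = 19.
Predictive mean over a 9-shift window = T·E[λ|data] = 9·44/19 = 396/19.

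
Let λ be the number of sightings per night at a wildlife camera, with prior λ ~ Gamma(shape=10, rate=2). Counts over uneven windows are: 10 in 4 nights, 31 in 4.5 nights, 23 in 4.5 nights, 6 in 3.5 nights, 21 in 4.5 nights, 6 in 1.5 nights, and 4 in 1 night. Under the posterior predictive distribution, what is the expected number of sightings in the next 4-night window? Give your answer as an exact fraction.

Total count: 10 + 31 + 23 + 6 + 21 + 6 + 4 = 101.
Total exposure: 4 + 4.5 + 4.5 + 3.5 + 4.5 + 1.5 + 1 = 23.5 nights.
Gamma(α, β) with Poisson data over total exposure Σt gives posterior Gamma(α+Σx, β+Σt) = Gamma(111, 51/2).
Predictive mean over a 4-night window = T·E[λ|data] = 4·111/(51/2) = 296/17.

296/17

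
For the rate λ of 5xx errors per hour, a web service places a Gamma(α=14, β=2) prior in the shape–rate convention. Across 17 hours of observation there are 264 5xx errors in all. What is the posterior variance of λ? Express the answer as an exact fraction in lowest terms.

278/361

Total count 264 over total exposure 17 hours.
Gamma(α, β) with Poisson data over total exposure Σt gives posterior Gamma(α+Σx, β+Σt) = Gamma(278, 19).
Posterior variance = α'/β'² = 278/361.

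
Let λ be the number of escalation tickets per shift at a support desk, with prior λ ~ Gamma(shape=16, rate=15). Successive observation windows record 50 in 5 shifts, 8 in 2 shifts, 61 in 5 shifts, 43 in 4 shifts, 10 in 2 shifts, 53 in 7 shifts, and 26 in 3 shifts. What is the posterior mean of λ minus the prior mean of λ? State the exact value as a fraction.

3317/645

Total count: 50 + 8 + 61 + 43 + 10 + 53 + 26 = 251.
Total exposure: 5 + 2 + 5 + 4 + 2 + 7 + 3 = 28 shifts.
By Gamma–Poisson conjugacy, the posterior is Gamma(α + Σx, β + Σt) = Gamma(16 + 251, 15 + 28) = Gamma(267, 43).
Posterior mean = 267/43 = 267/43; prior mean = 16/15 = 16/15. Difference = 267/43 − 16/15 = 3317/645.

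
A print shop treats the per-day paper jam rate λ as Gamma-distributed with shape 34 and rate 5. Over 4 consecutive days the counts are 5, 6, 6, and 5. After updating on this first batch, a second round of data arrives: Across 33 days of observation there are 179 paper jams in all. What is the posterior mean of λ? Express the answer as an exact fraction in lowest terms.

Total count: 5 + 6 + 6 + 5 = 22.
Total exposure: 4 days.
After the first batch: Gamma(34 + 22, 5 + 4) = Gamma(56, 9).
Total count 179 over total exposure 33 days.
After the second batch: Gamma(56 + 179, 9 + 33) = Gamma(235, 42).
Posterior mean = α'/β' = 235/42.

235/42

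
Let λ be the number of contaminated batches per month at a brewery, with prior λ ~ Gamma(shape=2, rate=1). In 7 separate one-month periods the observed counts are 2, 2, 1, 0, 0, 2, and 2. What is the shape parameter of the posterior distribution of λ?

Total count: 2 + 2 + 1 + 0 + 0 + 2 + 2 = 9.
Total exposure: 7 months.
Conjugate update: add total count to the shape and total exposure to the rate, giving Gamma(11, 8).

11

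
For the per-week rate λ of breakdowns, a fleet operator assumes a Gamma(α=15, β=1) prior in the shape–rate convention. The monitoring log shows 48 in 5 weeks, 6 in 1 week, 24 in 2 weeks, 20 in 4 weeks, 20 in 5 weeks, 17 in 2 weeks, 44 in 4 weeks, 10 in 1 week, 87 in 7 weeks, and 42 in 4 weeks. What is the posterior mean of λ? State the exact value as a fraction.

Total count: 48 + 6 + 24 + 20 + 20 + 17 + 44 + 10 + 87 + 42 = 318.
Total exposure: 5 + 1 + 2 + 4 + 5 + 2 + 4 + 1 + 7 + 4 = 35 weeks.
Posterior: α' = 15 + 318 = 333, β' = 1 + 35 = 36.
Posterior mean = α'/β' = 333/36 = 37/4.

37/4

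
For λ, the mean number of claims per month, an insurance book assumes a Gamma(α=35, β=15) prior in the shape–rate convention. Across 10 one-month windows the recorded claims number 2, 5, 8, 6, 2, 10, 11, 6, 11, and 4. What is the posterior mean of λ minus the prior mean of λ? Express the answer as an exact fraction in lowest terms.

5/3

Total count: 2 + 5 + 8 + 6 + 2 + 10 + 11 + 6 + 11 + 4 = 65.
Total exposure: 10 months.
Gamma(α, β) with Poisson data over total exposure Σt gives posterior Gamma(α+Σx, β+Σt) = Gamma(100, 25).
Posterior mean = 100/25 = 4; prior mean = 35/15 = 7/3. Difference = 4 − 7/3 = 5/3.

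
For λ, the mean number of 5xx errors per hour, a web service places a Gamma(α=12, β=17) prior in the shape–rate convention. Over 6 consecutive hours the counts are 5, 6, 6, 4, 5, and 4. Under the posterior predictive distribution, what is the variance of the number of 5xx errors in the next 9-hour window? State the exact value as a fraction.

12096/529

Total count: 5 + 6 + 6 + 4 + 5 + 4 = 30.
Total exposure: 6 hours.
Conjugate update: add total count to the shape and total exposure to the rate, giving Gamma(42, 23).
The posterior predictive for a window of length T is Negative Binomial with variance T·α'·(β'+T)/β'² = 9·42·32/529 = 12096/529.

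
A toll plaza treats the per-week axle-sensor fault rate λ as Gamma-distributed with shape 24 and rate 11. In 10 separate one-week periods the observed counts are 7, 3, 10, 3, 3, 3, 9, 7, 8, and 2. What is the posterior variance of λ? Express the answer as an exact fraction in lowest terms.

Total count: 7 + 3 + 10 + 3 + 3 + 3 + 9 + 7 + 8 + 2 = 55.
Total exposure: 10 weeks.
Conjugate update: add total count to the shape and total exposure to the rate, giving Gamma(79, 21).
Posterior variance = α'/β'² = 79/441.

79/441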